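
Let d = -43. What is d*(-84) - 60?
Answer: 3552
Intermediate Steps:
d*(-84) - 60 = -43*(-84) - 60 = 3612 - 60 = 3552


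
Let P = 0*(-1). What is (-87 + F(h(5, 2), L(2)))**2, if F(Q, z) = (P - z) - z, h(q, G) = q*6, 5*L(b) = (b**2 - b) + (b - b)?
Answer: 192721/25 ≈ 7708.8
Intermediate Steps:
P = 0
L(b) = -b/5 + b**2/5 (L(b) = ((b**2 - b) + (b - b))/5 = ((b**2 - b) + 0)/5 = (b**2 - b)/5 = -b/5 + b**2/5)
h(q, G) = 6*q
F(Q, z) = -2*z (F(Q, z) = (0 - z) - z = -z - z = -2*z)
(-87 + F(h(5, 2), L(2)))**2 = (-87 - 2*2*(-1 + 2)/5)**2 = (-87 - 2*2/5)**2 = (-87 - 4/5)**2 = (-439/5)**2 = 192721/25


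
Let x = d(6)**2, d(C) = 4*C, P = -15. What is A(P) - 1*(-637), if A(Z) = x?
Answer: 1213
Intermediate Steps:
x = 576 (x = (4*6)**2 = 24**2 = 576)
A(Z) = 576
A(P) - 1*(-637) = 576 - 1*(-637) = 576 + 637 = 1213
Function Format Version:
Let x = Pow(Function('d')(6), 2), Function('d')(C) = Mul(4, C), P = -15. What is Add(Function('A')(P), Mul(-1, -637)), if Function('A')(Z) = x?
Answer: 1213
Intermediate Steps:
x = 576 (x = Pow(Mul(4, 6), 2) = Pow(24, 2) = 576)
Function('A')(Z) = 576
Add(Function('A')(P), Mul(-1, -637)) = Add(576, Mul(-1, -637)) = Add(576, 637) = 1213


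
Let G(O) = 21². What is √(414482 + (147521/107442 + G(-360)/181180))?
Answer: √1090720065243490213950905/1622195130 ≈ 643.80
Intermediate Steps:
G(O) = 441
√(414482 + (147521/107442 + G(-360)/181180)) = √(414482 + (147521/107442 + 441/181180)) = √(414482 + 13387618351/9733170780) = √(4034237478854311/9733170780) = √1090720065243490213950905/1622195130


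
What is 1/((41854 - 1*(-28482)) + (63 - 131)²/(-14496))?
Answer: 906/63724127 ≈ 1.4218e-5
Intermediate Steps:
1/((41854 - 1*(-28482)) + (63 - 131)²/(-14496)) = 1/((41854 + 28482) + (-68)²*(-1/14496)) = 1/(70336 + 4624*(-1/14496)) = 1/(70336 - 289/906) = 1/(63724127/906) = 906/63724127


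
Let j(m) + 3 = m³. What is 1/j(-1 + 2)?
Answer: -½ ≈ -0.50000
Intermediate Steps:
j(m) = -3 + m³
1/j(-1 + 2) = 1/(-3 + (-1 + 2)³) = 1/(-3 + 1³) = 1/(-3 + 1) = 1/(-2) = -½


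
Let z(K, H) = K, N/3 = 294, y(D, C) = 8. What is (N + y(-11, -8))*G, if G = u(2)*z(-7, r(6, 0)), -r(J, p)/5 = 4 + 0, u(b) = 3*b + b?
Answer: -49840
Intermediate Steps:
u(b) = 4*b
N = 882 (N = 3*294 = 882)
r(J, p) = -20 (r(J, p) = -5*(4 + 0) = -5*4 = -20)
G = -56 (G = (4*2)*(-7) = 8*(-7) = -56)
(N + y(-11, -8))*G = (882 + 8)*(-56) = 890*(-56) = -49840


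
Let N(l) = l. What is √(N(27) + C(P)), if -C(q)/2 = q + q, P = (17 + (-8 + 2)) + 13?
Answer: I*√69 ≈ 8.3066*I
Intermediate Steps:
P = 24 (P = (17 - 6) + 13 = 11 + 13 = 24)
C(q) = -4*q (C(q) = -2*(q + q) = -4*q)
√(N(27) + C(P)) = √(27 - 4*24) = √(27 - 96) = √(-69) = I*√69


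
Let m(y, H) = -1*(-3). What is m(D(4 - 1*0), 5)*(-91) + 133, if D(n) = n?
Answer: -140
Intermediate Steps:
m(y, H) = 3
m(D(4 - 1*0), 5)*(-91) + 133 = 3*(-91) + 133 = -273 + 133 = -140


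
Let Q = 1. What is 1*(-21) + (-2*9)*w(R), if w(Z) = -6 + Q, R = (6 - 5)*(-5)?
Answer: 69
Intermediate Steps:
R = -5 (R = 1*(-5) = -5)
w(Z) = -5 (w(Z) = -6 + 1 = -5)
1*(-21) + (-2*9)*w(R) = 1*(-21) - 2*9*(-5) = -21 - 18*(-5) = -21 + 90 = 69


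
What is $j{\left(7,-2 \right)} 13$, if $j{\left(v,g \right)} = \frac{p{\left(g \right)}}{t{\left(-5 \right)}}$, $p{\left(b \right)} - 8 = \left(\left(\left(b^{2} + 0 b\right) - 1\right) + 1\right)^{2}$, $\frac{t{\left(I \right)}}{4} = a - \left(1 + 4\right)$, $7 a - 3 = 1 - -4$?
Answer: $- \frac{182}{9} \approx -20.222$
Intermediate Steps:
$a = \frac{8}{7}$ ($a = \frac{3}{7} + \frac{1 - -4}{7} = \frac{3}{7} + \frac{1 + 4}{7} = \frac{3}{7} + \frac{1}{7} \cdot 5 = \frac{3}{7} + \frac{5}{7} = \frac{8}{7} \approx 1.1429$)
$t{\left(I \right)} = - \frac{108}{7}$ ($t{\left(I \right)} = 4 \left(\frac{8}{7} - \left(1 + 4\right)\right) = 4 \left(\frac{8}{7} - 5\right) = 4 \left(- \frac{27}{7}\right) = - \frac{108}{7}$)
$p{\left(b \right)} = 8 + b^{4}$ ($p{\left(b \right)} = 8 + \left(\left(\left(b^{2} + 0 b\right) - 1\right) + 1\right)^{2} = 8 + \left(\left(\left(b^{2} + 0\right) - 1\right) + 1\right)^{2} = 8 + \left(\left(b^{2} - 1\right) + 1\right)^{2} = 8 + \left(\left(-1 + b^{2}\right) + 1\right)^{2} = 8 + \left(b^{2}\right)^{2} = 8 + b^{4}$)
$j{\left(v,g \right)} = - \frac{14}{27} - \frac{7 g^{4}}{108}$ ($j{\left(v,g \right)} = \frac{8 + g^{4}}{- \frac{108}{7}} = \left(8 + g^{4}\right) \left(- \frac{7}{108}\right) = - \frac{14}{27} - \frac{7 g^{4}}{108}$)
$j{\left(7,-2 \right)} 13 = \left(- \frac{14}{27} - \frac{7 \left(-2\right)^{4}}{108}\right) 13 = \left(- \frac{14}{27} - \frac{28}{27}\right) 13 = \left(- \frac{14}{9}\right) 13 = - \frac{182}{9}$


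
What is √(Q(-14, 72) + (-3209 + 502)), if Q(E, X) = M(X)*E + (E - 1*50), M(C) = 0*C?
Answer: I*√2771 ≈ 52.64*I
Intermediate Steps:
M(C) = 0
Q(E, X) = -50 + E (Q(E, X) = 0*E + (E - 1*50) = 0 + (E - 50) = 0 + (-50 + E) = -50 + E)
√(Q(-14, 72) + (-3209 + 502)) = √((-50 - 14) + (-3209 + 502)) = √(-64 - 2707) = √(-2771) = I*√2771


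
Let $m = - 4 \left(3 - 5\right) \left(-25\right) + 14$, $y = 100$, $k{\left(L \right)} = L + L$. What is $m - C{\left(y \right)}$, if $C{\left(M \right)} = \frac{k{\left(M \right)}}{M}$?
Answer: $-188$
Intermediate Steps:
$k{\left(L \right)} = 2 L$
$C{\left(M \right)} = 2$ ($C{\left(M \right)} = \frac{2 M}{M} = 2$)
$m = -186$ ($m = \left(-4\right) \left(-2\right) \left(-25\right) + 14 = 8 \left(-25\right) + 14 = -200 + 14 = -186$)
$m - C{\left(y \right)} = -186 - 2 = -188$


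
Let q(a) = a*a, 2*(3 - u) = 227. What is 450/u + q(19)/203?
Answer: -102919/44863 ≈ -2.2941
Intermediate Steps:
u = -221/2 (u = 3 - ½*227 = 3 - 227/2 = -221/2 ≈ -110.50)
q(a) = a²
450/u + q(19)/203 = 450/(-221/2) + 19²/203 = 450*(-2/221) + 361*(1/203) = -900/221 + 361/203 = -102919/44863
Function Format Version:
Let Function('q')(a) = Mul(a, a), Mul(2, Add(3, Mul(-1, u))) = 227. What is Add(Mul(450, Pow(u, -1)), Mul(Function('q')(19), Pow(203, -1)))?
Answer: Rational(-102919, 44863) ≈ -2.2941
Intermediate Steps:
u = Rational(-221, 2) (u = Add(3, Mul(Rational(-1, 2), 227)) = Add(3, Rational(-227, 2)) = Rational(-221, 2) ≈ -110.50)
Function('q')(a) = Pow(a, 2)
Add(Mul(450, Pow(u, -1)), Mul(Function('q')(19), Pow(203, -1))) = Add(Mul(450, Pow(Rational(-221, 2), -1)), Mul(Pow(19, 2), Pow(203, -1))) = Add(Mul(450, Rational(-2, 221)), Mul(361, Rational(1, 203))) = Add(Rational(-900, 221), Rational(361, 203)) = Rational(-102919, 44863)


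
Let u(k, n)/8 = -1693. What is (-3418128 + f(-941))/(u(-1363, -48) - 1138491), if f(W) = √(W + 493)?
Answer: 3418128/1152035 - 8*I*√7/1152035 ≈ 2.967 - 1.8373e-5*I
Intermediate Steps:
f(W) = √(493 + W)
u(k, n) = -13544 (u(k, n) = 8*(-1693) = -13544)
(-3418128 + f(-941))/(u(-1363, -48) - 1138491) = (-3418128 + √(493 - 941))/(-13544 - 1138491) = (-3418128 + √(-448))/(-1152035) = (-3418128 + 8*I*√7)*(-1/1152035) = 3418128/1152035 - 8*I*√7/1152035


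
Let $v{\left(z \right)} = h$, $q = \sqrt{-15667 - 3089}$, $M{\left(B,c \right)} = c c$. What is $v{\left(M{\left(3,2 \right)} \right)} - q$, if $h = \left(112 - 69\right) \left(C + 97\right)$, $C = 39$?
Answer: $5848 - 6 i \sqrt{521} \approx 5848.0 - 136.95 i$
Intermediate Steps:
$M{\left(B,c \right)} = c^{2}$
$q = 6 i \sqrt{521}$ ($q = \sqrt{-18756} = 6 i \sqrt{521} \approx 136.95 i$)
$h = 5848$ ($h = \left(112 - 69\right) \left(39 + 97\right) = \left(112 - 69\right) 136 = 43 \cdot 136 = 5848$)
$v{\left(z \right)} = 5848$
$v{\left(M{\left(3,2 \right)} \right)} - q = 5848 - 6 i \sqrt{521}$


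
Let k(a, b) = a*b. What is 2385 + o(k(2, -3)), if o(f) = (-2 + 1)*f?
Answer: 2391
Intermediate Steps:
o(f) = -f
2385 + o(k(2, -3)) = 2385 - 2*(-3) = 2385 - 1*(-6) = 2385 + 6 = 2391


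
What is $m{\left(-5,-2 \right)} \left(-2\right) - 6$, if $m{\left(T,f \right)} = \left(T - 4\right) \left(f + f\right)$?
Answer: $-78$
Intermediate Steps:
$m{\left(T,f \right)} = 2 f \left(-4 + T\right)$ ($m{\left(T,f \right)} = \left(-4 + T\right) 2 f = 2 f \left(-4 + T\right)$)
$m{\left(-5,-2 \right)} \left(-2\right) - 6 = 2 \left(-2\right) \left(-4 - 5\right) \left(-2\right) - 6 = 2 \left(-2\right) \left(-9\right) \left(-2\right) - 6 = 36 \left(-2\right) - 6 = -72 - 6 = -78$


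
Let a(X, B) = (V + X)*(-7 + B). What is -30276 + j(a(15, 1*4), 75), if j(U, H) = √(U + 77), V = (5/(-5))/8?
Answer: -30276 + √518/4 ≈ -30270.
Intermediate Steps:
V = -⅛ (V = (5*(-⅕))*(⅛) = -1*⅛ = -⅛ ≈ -0.12500)
a(X, B) = (-7 + B)*(-⅛ + X) (a(X, B) = (-⅛ + X)*(-7 + B) = (-7 + B)*(-⅛ + X))
j(U, H) = √(77 + U)
-30276 + j(a(15, 1*4), 75) = -30276 + √(77 + (7/8 - 7*15 - 4/8 + (1*4)*15)) = -30276 + √(77 + (7/8 - 105 - ⅛*4 + 4*15)) = -30276 + √(77 + (7/8 - 105 - ½ + 60)) = -30276 + √(77 - 357/8) = -30276 + √(259/8) = -30276 + √518/4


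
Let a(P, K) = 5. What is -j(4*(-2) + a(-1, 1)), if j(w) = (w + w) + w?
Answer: 9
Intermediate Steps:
j(w) = 3*w (j(w) = 2*w + w = 3*w)
-j(4*(-2) + a(-1, 1)) = -3*(4*(-2) + 5) = -3*(-8 + 5) = -3*(-3) = -1*(-9) = 9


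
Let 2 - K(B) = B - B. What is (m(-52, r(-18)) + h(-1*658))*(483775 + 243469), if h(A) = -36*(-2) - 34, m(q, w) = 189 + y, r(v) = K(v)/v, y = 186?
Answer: 300351772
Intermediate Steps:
K(B) = 2 (K(B) = 2 - (B - B) = 2 - 1*0 = 2 + 0 = 2)
r(v) = 2/v
m(q, w) = 375 (m(q, w) = 189 + 186 = 375)
h(A) = 38 (h(A) = 72 - 34 = 38)
(m(-52, r(-18)) + h(-1*658))*(483775 + 243469) = (375 + 38)*(483775 + 243469) = 413*727244 = 300351772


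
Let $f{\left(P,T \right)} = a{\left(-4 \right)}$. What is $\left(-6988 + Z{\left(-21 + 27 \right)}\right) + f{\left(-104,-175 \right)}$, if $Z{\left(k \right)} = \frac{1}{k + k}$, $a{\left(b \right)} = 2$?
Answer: $- \frac{83831}{12} \approx -6985.9$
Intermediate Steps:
$f{\left(P,T \right)} = 2$
$Z{\left(k \right)} = \frac{1}{2 k}$
$\left(-6988 + Z{\left(-21 + 27 \right)}\right) + f{\left(-104,-175 \right)} = \left(-6988 + \frac{1}{2 \left(-21 + 27\right)}\right) + 2 = \left(-6988 + \frac{1}{2 \cdot 6}\right) + 2 = \left(-6988 + \frac{1}{2} \cdot \frac{1}{6}\right) + 2 = \left(-6988 + \frac{1}{12}\right) + 2 = - \frac{83855}{12} + 2 = - \frac{83831}{12}$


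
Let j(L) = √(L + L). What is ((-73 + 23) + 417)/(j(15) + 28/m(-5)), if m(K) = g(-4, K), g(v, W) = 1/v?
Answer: -20552/6257 - 367*√30/12514 ≈ -3.4453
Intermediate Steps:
j(L) = √2*√L (j(L) = √(2*L) = √2*√L)
m(K) = -¼ (m(K) = 1/(-4) = -¼)
((-73 + 23) + 417)/(j(15) + 28/m(-5)) = ((-73 + 23) + 417)/(√2*√15 + 28/(-¼)) = (-50 + 417)/(√30 + 28*(-4)) = 367/(√30 - 112) = 367/(-112 + √30)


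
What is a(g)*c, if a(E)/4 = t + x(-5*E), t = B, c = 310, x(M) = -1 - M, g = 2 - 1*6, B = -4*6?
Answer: -55800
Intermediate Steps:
B = -24
g = -4 (g = 2 - 6 = -4)
t = -24
a(E) = -100 + 20*E (a(E) = 4*(-24 + (-1 - (-5)*E)) = 4*(-24 + (-1 + 5*E)) = 4*(-25 + 5*E) = -100 + 20*E)
a(g)*c = (-100 + 20*(-4))*310 = (-100 - 80)*310 = -180*310 = -55800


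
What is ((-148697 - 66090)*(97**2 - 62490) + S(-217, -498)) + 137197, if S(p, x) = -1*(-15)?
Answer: 11401245959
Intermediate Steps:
S(p, x) = 15
((-148697 - 66090)*(97**2 - 62490) + S(-217, -498)) + 137197 = ((-148697 - 66090)*(97**2 - 62490) + 15) + 137197 = (-214787*(9409 - 62490) + 15) + 137197 = (-214787*(-53081) + 15) + 137197 = (11401108747 + 15) + 137197 = 11401108762 + 137197 = 11401245959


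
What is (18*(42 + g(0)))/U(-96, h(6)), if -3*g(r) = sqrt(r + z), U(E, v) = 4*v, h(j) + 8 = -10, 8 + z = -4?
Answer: -21/2 + I*sqrt(3)/6 ≈ -10.5 + 0.28868*I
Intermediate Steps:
z = -12 (z = -8 - 4 = -12)
h(j) = -18 (h(j) = -8 - 10 = -18)
g(r) = -sqrt(-12 + r)/3 (g(r) = -sqrt(r - 12)/3 = -sqrt(-12 + r)/3)
(18*(42 + g(0)))/U(-96, h(6)) = (18*(42 - sqrt(-12 + 0)/3))/((4*(-18))) = (18*(42 - 2*I*sqrt(3)/3))/(-72) = (18*(42 - 2*I*sqrt(3)/3))*(-1/72) = (756 - 12*I*sqrt(3))*(-1/72) = -21/2 + I*sqrt(3)/6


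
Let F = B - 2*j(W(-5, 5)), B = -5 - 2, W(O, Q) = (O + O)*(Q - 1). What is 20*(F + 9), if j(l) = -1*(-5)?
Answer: -160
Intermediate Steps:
W(O, Q) = 2*O*(-1 + Q) (W(O, Q) = (2*O)*(-1 + Q) = 2*O*(-1 + Q))
j(l) = 5
B = -7
F = -17 (F = -7 - 2*5 = -7 - 10 = -17)
20*(F + 9) = 20*(-17 + 9) = 20*(-8) = -160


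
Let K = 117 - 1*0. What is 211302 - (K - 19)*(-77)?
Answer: 218848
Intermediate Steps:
K = 117 (K = 117 + 0 = 117)
211302 - (K - 19)*(-77) = 211302 - (117 - 19)*(-77) = 211302 - 98*(-77) = 211302 - 1*(-7546) = 211302 + 7546 = 218848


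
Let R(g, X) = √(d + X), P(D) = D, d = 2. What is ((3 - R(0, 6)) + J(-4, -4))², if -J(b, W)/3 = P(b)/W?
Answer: 8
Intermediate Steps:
R(g, X) = √(2 + X)
J(b, W) = -3*b/W
((3 - R(0, 6)) + J(-4, -4))² = ((3 - √(2 + 6)) - 3*(-4)/(-4))² = ((3 - √8) - 3*(-4)*(-¼))² = ((3 - 2*√2) - 3)² = (-2*√2)² = 8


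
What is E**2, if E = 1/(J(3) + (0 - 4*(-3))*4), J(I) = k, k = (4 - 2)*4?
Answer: 1/3136 ≈ 0.00031888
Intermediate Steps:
k = 8 (k = 2*4 = 8)
J(I) = 8
E = 1/56 (E = 1/(8 + (0 - 4*(-3))*4) = 1/(8 + (0 + 12)*4) = 1/(8 + 12*4) = 1/(8 + 48) = 1/56 ≈ 0.017857)
E**2 = (1/56)**2 = 1/3136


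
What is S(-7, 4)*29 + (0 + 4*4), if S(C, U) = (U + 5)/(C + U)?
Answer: -71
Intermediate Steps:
S(C, U) = (5 + U)/(C + U)
S(-7, 4)*29 + (0 + 4*4) = ((5 + 4)/(-7 + 4))*29 + (0 + 4*4) = (9/(-3))*29 + (0 + 16) = -⅓*9*29 + 16 = -3*29 + 16 = -87 + 16 = -71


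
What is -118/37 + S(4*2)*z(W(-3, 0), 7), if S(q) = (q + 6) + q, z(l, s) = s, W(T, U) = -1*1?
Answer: 5580/37 ≈ 150.81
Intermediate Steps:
W(T, U) = -1
S(q) = 6 + 2*q (S(q) = (6 + q) + q = 6 + 2*q)
-118/37 + S(4*2)*z(W(-3, 0), 7) = -118/37 + (6 + 2*(4*2))*7 = -118*1/37 + (6 + 2*8)*7 = -118/37 + (6 + 16)*7 = -118/37 + 22*7 = -118/37 + 154 = 5580/37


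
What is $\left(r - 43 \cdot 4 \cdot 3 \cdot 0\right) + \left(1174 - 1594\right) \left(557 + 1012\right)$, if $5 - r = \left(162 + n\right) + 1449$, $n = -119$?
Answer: $-660467$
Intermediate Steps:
$r = -1487$ ($r = 5 - \left(\left(162 - 119\right) + 1449\right) = 5 - \left(43 + 1449\right) = 5 - 1492 = -1487$)
$\left(r - 43 \cdot 4 \cdot 3 \cdot 0\right) + \left(1174 - 1594\right) \left(557 + 1012\right) = \left(-1487 - 43 \cdot 4 \cdot 3 \cdot 0\right) + \left(1174 - 1594\right) \left(557 + 1012\right) = \left(-1487 - 43 \cdot 12 \cdot 0\right) - 658980 = \left(-1487 - 0\right) - 658980 = \left(-1487 + 0\right) - 658980 = -1487 - 658980 = -660467$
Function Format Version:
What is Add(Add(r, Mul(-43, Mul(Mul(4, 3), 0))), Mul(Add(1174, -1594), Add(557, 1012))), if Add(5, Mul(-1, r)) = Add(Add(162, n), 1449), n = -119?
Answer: -660467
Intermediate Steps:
r = -1487 (r = Add(5, Mul(-1, Add(Add(162, -119), 1449))) = Add(5, Mul(-1, Add(43, 1449))) = Add(5, Mul(-1, 1492)) = Add(5, -1492) = -1487)
Add(Add(r, Mul(-43, Mul(Mul(4, 3), 0))), Mul(Add(1174, -1594), Add(557, 1012))) = Add(Add(-1487, Mul(-43, Mul(Mul(4, 3), 0))), Mul(Add(1174, -1594), Add(557, 1012))) = Add(Add(-1487, Mul(-43, Mul(12, 0))), Mul(-420, 1569)) = Add(Add(-1487, Mul(-43, 0)), -658980) = Add(Add(-1487, 0), -658980) = Add(-1487, -658980) = -660467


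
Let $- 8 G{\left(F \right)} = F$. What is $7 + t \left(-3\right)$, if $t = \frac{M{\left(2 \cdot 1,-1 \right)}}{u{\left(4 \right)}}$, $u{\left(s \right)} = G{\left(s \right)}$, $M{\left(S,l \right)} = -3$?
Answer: $-11$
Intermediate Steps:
$G{\left(F \right)} = - \frac{F}{8}$
$u{\left(s \right)} = - \frac{s}{8}$
$t = 6$ ($t = - \frac{3}{\left(- \frac{1}{8}\right) 4} = - \frac{3}{- \frac{1}{2}} = \left(-3\right) \left(-2\right) = 6$)
$7 + t \left(-3\right) = 7 + 6 \left(-3\right) = 7 - 18 = -11$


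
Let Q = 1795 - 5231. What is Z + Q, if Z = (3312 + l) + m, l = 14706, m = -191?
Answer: 14391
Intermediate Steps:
Z = 17827 (Z = (3312 + 14706) - 191 = 18018 - 191 = 17827)
Q = -3436
Z + Q = 17827 - 3436 = 14391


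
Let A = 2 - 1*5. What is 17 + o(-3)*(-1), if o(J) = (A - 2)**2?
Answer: -8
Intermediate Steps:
A = -3 (A = 2 - 5 = -3)
o(J) = 25 (o(J) = (-3 - 2)**2 = (-5)**2 = 25)
17 + o(-3)*(-1) = 17 + 25*(-1) = 17 - 25 = -8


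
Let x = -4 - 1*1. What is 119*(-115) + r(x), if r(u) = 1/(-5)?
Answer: -68426/5 ≈ -13685.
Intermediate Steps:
x = -5 (x = -4 - 1 = -5)
r(u) = -⅕
119*(-115) + r(x) = 119*(-115) - ⅕ = -13685 - ⅕ = -68426/5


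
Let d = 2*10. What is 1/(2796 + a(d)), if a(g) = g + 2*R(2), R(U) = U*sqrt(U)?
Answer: 88/247807 - sqrt(2)/1982456 ≈ 0.00035440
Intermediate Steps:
R(U) = U**(3/2)
d = 20
a(g) = g + 4*sqrt(2) (a(g) = g + 2*2**(3/2) = g + 2*(2*sqrt(2)) = g + 4*sqrt(2))
1/(2796 + a(d)) = 1/(2796 + (20 + 4*sqrt(2))) = 1/(2816 + 4*sqrt(2))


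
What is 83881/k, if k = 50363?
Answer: 83881/50363 ≈ 1.6655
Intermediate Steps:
83881/k = 83881/50363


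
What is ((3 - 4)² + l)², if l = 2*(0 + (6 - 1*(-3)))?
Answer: 361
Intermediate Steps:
l = 18 (l = 2*(0 + (6 + 3)) = 2*(0 + 9) = 2*9 = 18)
((3 - 4)² + l)² = ((3 - 4)² + 18)² = ((-1)² + 18)² = (1 + 18)² = 19² = 361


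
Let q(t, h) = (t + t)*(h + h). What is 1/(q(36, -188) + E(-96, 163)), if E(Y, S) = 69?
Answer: -1/27003 ≈ -3.7033e-5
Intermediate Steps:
q(t, h) = 4*h*t (q(t, h) = (2*t)*(2*h) = 4*h*t)
1/(q(36, -188) + E(-96, 163)) = 1/(4*(-188)*36 + 69) = 1/(-27072 + 69) = 1/(-27003) = -1/27003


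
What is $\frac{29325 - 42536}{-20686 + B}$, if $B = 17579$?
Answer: $\frac{13211}{3107} \approx 4.252$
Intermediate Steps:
$\frac{29325 - 42536}{-20686 + B} = \frac{29325 - 42536}{-20686 + 17579} = - \frac{13211}{-3107} = \left(-13211\right) \left(- \frac{1}{3107}\right) = \frac{13211}{3107}$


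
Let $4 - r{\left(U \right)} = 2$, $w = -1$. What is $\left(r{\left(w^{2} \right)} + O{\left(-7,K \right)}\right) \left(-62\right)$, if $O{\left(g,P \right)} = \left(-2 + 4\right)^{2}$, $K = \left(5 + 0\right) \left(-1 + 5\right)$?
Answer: $-372$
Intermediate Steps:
$K = 20$ ($K = 5 \cdot 4 = 20$)
$O{\left(g,P \right)} = 4$ ($O{\left(g,P \right)} = 2^{2} = 4$)
$r{\left(U \right)} = 2$ ($r{\left(U \right)} = 4 - 2 = 2$)
$\left(r{\left(w^{2} \right)} + O{\left(-7,K \right)}\right) \left(-62\right) = \left(2 + 4\right) \left(-62\right) = 6 \left(-62\right) = -372$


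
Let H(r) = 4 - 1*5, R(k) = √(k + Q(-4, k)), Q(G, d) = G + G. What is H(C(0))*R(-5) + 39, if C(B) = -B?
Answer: 39 - I*√13 ≈ 39.0 - 3.6056*I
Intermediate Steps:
Q(G, d) = 2*G
R(k) = √(-8 + k) (R(k) = √(k + 2*(-4)) = √(k - 8) = √(-8 + k))
H(r) = -1 (H(r) = 4 - 5 = -1)
H(C(0))*R(-5) + 39 = -√(-8 - 5) + 39 = -√(-13) + 39 = -I*√13 + 39 = 39 - I*√13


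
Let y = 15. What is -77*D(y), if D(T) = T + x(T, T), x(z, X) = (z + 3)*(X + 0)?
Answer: -21945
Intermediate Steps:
x(z, X) = X*(3 + z) (x(z, X) = (3 + z)*X = X*(3 + z))
D(T) = T + T*(3 + T)
-77*D(y) = -1155*(4 + 15) = -1155*19 = -77*285 = -21945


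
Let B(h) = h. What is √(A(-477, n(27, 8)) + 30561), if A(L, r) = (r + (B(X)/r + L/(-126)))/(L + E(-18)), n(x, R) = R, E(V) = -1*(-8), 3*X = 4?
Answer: √60500002638/1407 ≈ 174.82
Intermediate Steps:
X = 4/3 (X = (⅓)*4 = 4/3 ≈ 1.3333)
E(V) = 8
A(L, r) = (r - L/126 + 4/(3*r))/(8 + L) (A(L, r) = (r + (4/(3*r) + L/(-126)))/(L + 8) = (r + (4/(3*r) + L*(-1/126)))/(8 + L) = (r + (4/(3*r) - L/126))/(8 + L) = (r + (-L/126 + 4/(3*r)))/(8 + L) = (r - L/126 + 4/(3*r))/(8 + L))
√(A(-477, n(27, 8)) + 30561) = √((1/126)*(168 + 126*8² - 1*(-477)*8)/(8*(8 - 477)) + 30561) = √((1/126)*(⅛)*(168 + 126*64 + 3816)/(-469) + 30561) = √((1/126)*(⅛)*(-1/469)*(168 + 8064 + 3816) + 30561) = √((1/126)*(⅛)*(-1/469)*12048 + 30561) = √(-251/9849 + 30561) = √(300995038/9849) = √60500002638/1407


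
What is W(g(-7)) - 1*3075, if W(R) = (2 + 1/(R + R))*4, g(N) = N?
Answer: -21471/7 ≈ -3067.3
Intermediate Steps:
W(R) = 8 + 2/R (W(R) = (2 + 1/(2*R))*4 = 8 + 2/R)
W(g(-7)) - 1*3075 = (8 + 2/(-7)) - 1*3075 = (8 + 2*(-1/7)) - 3075 = (8 - 2/7) - 3075 = 54/7 - 3075 = -21471/7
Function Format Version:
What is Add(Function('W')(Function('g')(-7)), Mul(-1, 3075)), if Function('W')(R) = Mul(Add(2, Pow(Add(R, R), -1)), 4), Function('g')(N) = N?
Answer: Rational(-21471, 7) ≈ -3067.3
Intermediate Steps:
Function('W')(R) = Add(8, Mul(2, Pow(R, -1))) (Function('W')(R) = Mul(Add(2, Pow(Mul(2, R), -1)), 4) = Mul(Add(2, Mul(Rational(1, 2), Pow(R, -1))), 4) = Add(8, Mul(2, Pow(R, -1))))
Add(Function('W')(Function('g')(-7)), Mul(-1, 3075)) = Add(Add(8, Mul(2, Pow(-7, -1))), Mul(-1, 3075)) = Add(Add(8, Mul(2, Rational(-1, 7))), -3075) = Add(Add(8, Rational(-2, 7)), -3075) = Add(Rational(54, 7), -3075) = Rational(-21471, 7)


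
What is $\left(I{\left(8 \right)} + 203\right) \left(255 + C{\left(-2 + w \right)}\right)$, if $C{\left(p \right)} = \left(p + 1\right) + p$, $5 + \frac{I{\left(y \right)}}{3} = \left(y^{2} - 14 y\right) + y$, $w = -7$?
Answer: $16184$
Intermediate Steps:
$I{\left(y \right)} = -15 - 39 y + 3 y^{2}$ ($I{\left(y \right)} = -15 + 3 \left(\left(y^{2} - 14 y\right) + y\right) = -15 + 3 \left(y^{2} - 13 y\right) = -15 + \left(- 39 y + 3 y^{2}\right) = -15 - 39 y + 3 y^{2}$)
$C{\left(p \right)} = 1 + 2 p$ ($C{\left(p \right)} = \left(1 + p\right) + p = 1 + 2 p$)
$\left(I{\left(8 \right)} + 203\right) \left(255 + C{\left(-2 + w \right)}\right) = \left(\left(-15 - 312 + 3 \cdot 8^{2}\right) + 203\right) \left(255 + \left(1 + 2 \left(-2 - 7\right)\right)\right) = \left(\left(-15 - 312 + 3 \cdot 64\right) + 203\right) \left(255 + \left(1 + 2 \left(-9\right)\right)\right) = \left(\left(-15 - 312 + 192\right) + 203\right) \left(255 + \left(1 - 18\right)\right) = \left(-135 + 203\right) \left(255 - 17\right) = 68 \cdot 238 = 16184$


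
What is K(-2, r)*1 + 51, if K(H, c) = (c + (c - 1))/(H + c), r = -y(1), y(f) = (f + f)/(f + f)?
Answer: 52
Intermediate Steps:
y(f) = 1 (y(f) = (2*f)/((2*f)) = (2*f)*(1/(2*f)) = 1)
r = -1 (r = -1*1 = -1)
K(H, c) = (-1 + 2*c)/(H + c) (K(H, c) = (c + (-1 + c))/(H + c) = (-1 + 2*c)/(H + c))
K(-2, r)*1 + 51 = ((-1 + 2*(-1))/(-2 - 1))*1 + 51 = ((-1 - 2)/(-3))*1 + 51 = -⅓*(-3)*1 + 51 = 1*1 + 51 = 1 + 51 = 52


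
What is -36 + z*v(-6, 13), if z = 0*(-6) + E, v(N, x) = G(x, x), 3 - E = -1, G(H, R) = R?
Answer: 16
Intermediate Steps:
E = 4 (E = 3 - 1*(-1) = 3 + 1 = 4)
v(N, x) = x
z = 4 (z = 0*(-6) + 4 = 0 + 4 = 4)
-36 + z*v(-6, 13) = -36 + 4*13 = -36 + 52 = 16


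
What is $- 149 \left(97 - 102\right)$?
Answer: $745$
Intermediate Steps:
$- 149 \left(97 - 102\right) = \left(-149\right) \left(-5\right) = 745$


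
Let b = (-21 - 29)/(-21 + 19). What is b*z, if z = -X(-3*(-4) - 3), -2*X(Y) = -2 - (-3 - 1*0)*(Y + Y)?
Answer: 650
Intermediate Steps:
X(Y) = 1 - 3*Y (X(Y) = -(-2 - (-3 - 1*0)*(Y + Y))/2 = -(-2 - (-3 + 0)*2*Y)/2 = -(-2 - (-3)*2*Y)/2 = -(-2 - (-6)*Y)/2 = -(-2 + 6*Y)/2 = 1 - 3*Y)
b = 25 (b = -50/(-2) = -50*(-1/2) = 25)
z = 26 (z = -(1 - 3*(-3*(-4) - 3)) = -(1 - 3*(12 - 3)) = -(1 - 3*9) = -(1 - 27) = -1*(-26) = 26)
b*z = 25*26 = 650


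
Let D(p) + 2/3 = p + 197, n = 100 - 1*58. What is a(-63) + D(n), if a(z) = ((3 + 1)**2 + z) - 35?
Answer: 469/3 ≈ 156.33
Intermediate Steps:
n = 42 (n = 100 - 58 = 42)
a(z) = -19 + z (a(z) = (4**2 + z) - 35 = (16 + z) - 35 = -19 + z)
D(p) = 589/3 + p (D(p) = -2/3 + (p + 197) = -2/3 + (197 + p) = 589/3 + p)
a(-63) + D(n) = (-19 - 63) + (589/3 + 42) = -82 + 715/3 = 469/3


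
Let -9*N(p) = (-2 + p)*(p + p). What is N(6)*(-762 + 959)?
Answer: -3152/3 ≈ -1050.7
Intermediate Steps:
N(p) = -2*p*(-2 + p)/9 (N(p) = -(-2 + p)*(p + p)/9 = -(-2 + p)*2*p/9 = -2*p*(-2 + p)/9)
N(6)*(-762 + 959) = ((2/9)*6*(2 - 1*6))*(-762 + 959) = ((2/9)*6*(2 - 6))*197 = ((2/9)*6*(-4))*197 = -16/3*197 = -3152/3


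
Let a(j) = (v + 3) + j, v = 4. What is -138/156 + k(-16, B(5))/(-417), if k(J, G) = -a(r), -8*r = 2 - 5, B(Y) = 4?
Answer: -37597/43368 ≈ -0.86693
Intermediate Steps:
r = 3/8 (r = -(2 - 5)/8 = -1/8*(-3) = 3/8 ≈ 0.37500)
a(j) = 7 + j (a(j) = (4 + 3) + j = 7 + j)
k(J, G) = -59/8 (k(J, G) = -(7 + 3/8) = -1*59/8 = -59/8)
-138/156 + k(-16, B(5))/(-417) = -138/156 - 59/8/(-417) = -138*1/156 - 59/8*(-1/417) = -23/26 + 59/3336 = -37597/43368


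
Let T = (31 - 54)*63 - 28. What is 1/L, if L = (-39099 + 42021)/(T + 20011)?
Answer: 3089/487 ≈ 6.3429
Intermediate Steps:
T = -1477 (T = -23*63 - 28 = -1449 - 28 = -1477)
L = 487/3089 (L = (-39099 + 42021)/(-1477 + 20011) = 2922/18534 = 2922*(1/18534) = 487/3089 ≈ 0.15766)
1/L = 1/(487/3089) = 3089/487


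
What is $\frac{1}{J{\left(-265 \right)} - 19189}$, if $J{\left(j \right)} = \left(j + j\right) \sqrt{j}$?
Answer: $\frac{i}{- 19189 i + 530 \sqrt{265}} \approx -4.335 \cdot 10^{-5} + 1.9491 \cdot 10^{-5} i$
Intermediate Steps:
$J{\left(j \right)} = 2 j^{\frac{3}{2}}$ ($J{\left(j \right)} = 2 j \sqrt{j} = 2 j^{\frac{3}{2}}$)
$\frac{1}{J{\left(-265 \right)} - 19189} = \frac{1}{2 \left(-265\right)^{\frac{3}{2}} - 19189} = \frac{1}{2 \left(- 265 i \sqrt{265}\right) - 19189} = \frac{1}{- 530 i \sqrt{265} - 19189} = \frac{1}{-19189 - 530 i \sqrt{265}}$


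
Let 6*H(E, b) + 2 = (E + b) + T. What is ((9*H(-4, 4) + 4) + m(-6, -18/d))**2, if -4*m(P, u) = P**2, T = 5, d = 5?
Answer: 1/4 ≈ 0.25000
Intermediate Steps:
m(P, u) = -P**2/4
H(E, b) = 1/2 + E/6 + b/6 (H(E, b) = -1/3 + ((E + b) + 5)/6 = -1/3 + (5 + E + b)/6 = -1/3 + (5/6 + E/6 + b/6) = 1/2 + E/6 + b/6)
((9*H(-4, 4) + 4) + m(-6, -18/d))**2 = ((9*(1/2 + (1/6)*(-4) + (1/6)*4) + 4) - 1/4*(-6)**2)**2 = ((9*(1/2 - 2/3 + 2/3) + 4) - 1/4*36)**2 = ((9*(1/2) + 4) - 9)**2 = ((9/2 + 4) - 9)**2 = (17/2 - 9)**2 = (-1/2)**2 = 1/4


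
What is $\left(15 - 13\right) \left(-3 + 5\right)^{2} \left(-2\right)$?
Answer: $-16$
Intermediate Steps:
$\left(15 - 13\right) \left(-3 + 5\right)^{2} \left(-2\right) = \left(15 - 13\right) 2^{2} \left(-2\right) = 2 \cdot 4 \left(-2\right) = 2 \left(-8\right) = -16$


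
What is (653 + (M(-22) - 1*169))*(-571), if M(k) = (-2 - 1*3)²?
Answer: -290639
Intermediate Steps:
M(k) = 25 (M(k) = (-2 - 3)² = (-5)² = 25)
(653 + (M(-22) - 1*169))*(-571) = (653 + (25 - 1*169))*(-571) = (653 + (25 - 169))*(-571) = (653 - 144)*(-571) = 509*(-571) = -290639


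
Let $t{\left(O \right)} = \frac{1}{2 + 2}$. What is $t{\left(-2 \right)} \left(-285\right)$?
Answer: $- \frac{285}{4} \approx -71.25$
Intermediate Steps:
$t{\left(O \right)} = \frac{1}{4}$
$t{\left(-2 \right)} \left(-285\right) = \frac{1}{4} \left(-285\right) = - \frac{285}{4}$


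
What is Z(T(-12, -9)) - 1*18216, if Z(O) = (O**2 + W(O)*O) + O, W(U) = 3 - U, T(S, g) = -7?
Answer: -18244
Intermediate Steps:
Z(O) = O + O**2 + O*(3 - O) (Z(O) = (O**2 + (3 - O)*O) + O = (O**2 + O*(3 - O)) + O = O + O**2 + O*(3 - O))
Z(T(-12, -9)) - 1*18216 = 4*(-7) - 1*18216 = -28 - 18216 = -18244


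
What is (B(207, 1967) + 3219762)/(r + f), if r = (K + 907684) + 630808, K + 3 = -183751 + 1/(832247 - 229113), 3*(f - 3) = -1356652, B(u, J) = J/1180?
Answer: 3437249622918027/963486595235030 ≈ 3.5675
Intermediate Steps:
B(u, J) = J/1180 (B(u, J) = J*(1/1180) = J/1180)
f = -1356643/3 (f = 3 + (⅓)*(-1356652) = 3 - 1356652/3 = -1356643/3 ≈ -4.5221e+5)
K = -110828285035/603134 (K = -3 + (-183751 + 1/(832247 - 229113)) = -3 + (-183751 + 1/603134) = -3 - 110826475633/603134 = -110828285035/603134 ≈ -1.8375e+5)
r = 817088548893/603134 (r = (-110828285035/603134 + 907684) + 630808 = 436626796621/603134 + 630808 = 817088548893/603134 ≈ 1.3547e+6)
(B(207, 1967) + 3219762)/(r + f) = ((1/1180)*1967 + 3219762)/(817088548893/603134 - 1356643/3) = (1967/1180 + 3219762)/(1633028127517/1809402) = (3799321127/1180)*(1809402/1633028127517) = 3437249622918027/963486595235030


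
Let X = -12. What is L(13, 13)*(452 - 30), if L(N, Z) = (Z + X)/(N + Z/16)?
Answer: 6752/221 ≈ 30.552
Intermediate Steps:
L(N, Z) = (-12 + Z)/(N + Z/16) (L(N, Z) = (Z - 12)/(N + Z/16) = (-12 + Z)/(N + Z*(1/16)) = (-12 + Z)/(N + Z/16))
L(13, 13)*(452 - 30) = (16*(-12 + 13)/(13 + 16*13))*(452 - 30) = (16*1/(13 + 208))*422 = (16*1/221)*422 = (16*(1/221)*1)*422 = (16/221)*422 = 6752/221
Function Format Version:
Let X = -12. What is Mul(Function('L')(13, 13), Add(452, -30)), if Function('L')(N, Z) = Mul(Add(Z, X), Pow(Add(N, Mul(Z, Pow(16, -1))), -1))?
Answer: Rational(6752, 221) ≈ 30.552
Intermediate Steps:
Function('L')(N, Z) = Mul(Pow(Add(N, Mul(Rational(1, 16), Z)), -1), Add(-12, Z)) (Function('L')(N, Z) = Mul(Add(Z, -12), Pow(Add(N, Mul(Z, Pow(16, -1))), -1)) = Mul(Add(-12, Z), Pow(Add(N, Mul(Z, Rational(1, 16))), -1)) = Mul(Add(-12, Z), Pow(Add(N, Mul(Rational(1, 16), Z)), -1)) = Mul(Pow(Add(N, Mul(Rational(1, 16), Z)), -1), Add(-12, Z)))
Mul(Function('L')(13, 13), Add(452, -30)) = Mul(Mul(16, Pow(Add(13, Mul(16, 13)), -1), Add(-12, 13)), Add(452, -30)) = Mul(Mul(16, Pow(Add(13, 208), -1), 1), 422) = Mul(Mul(16, Pow(221, -1), 1), 422) = Mul(Mul(16, Rational(1, 221), 1), 422) = Mul(Rational(16, 221), 422) = Rational(6752, 221)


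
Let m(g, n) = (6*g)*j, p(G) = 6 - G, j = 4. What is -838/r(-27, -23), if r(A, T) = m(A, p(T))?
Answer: 419/324 ≈ 1.2932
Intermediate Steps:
m(g, n) = 24*g (m(g, n) = (6*g)*4 = 24*g)
r(A, T) = 24*A
-838/r(-27, -23) = -838/(24*(-27)) = -838/(-648) = -838*(-1/648) = 419/324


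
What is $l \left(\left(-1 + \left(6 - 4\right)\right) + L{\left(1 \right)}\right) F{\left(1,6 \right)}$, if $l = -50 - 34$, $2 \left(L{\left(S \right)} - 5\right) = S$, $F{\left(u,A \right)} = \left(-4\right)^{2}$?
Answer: $-8736$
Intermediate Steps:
$F{\left(u,A \right)} = 16$
$L{\left(S \right)} = 5 + \frac{S}{2}$
$l = -84$
$l \left(\left(-1 + \left(6 - 4\right)\right) + L{\left(1 \right)}\right) F{\left(1,6 \right)} = - 84 \left(\left(-1 + \left(6 - 4\right)\right) + \left(5 + \frac{1}{2} \cdot 1\right)\right) 16 = - 84 \left(\left(-1 + \left(6 - 4\right)\right) + \left(5 + \frac{1}{2}\right)\right) 16 = - 84 \left(\left(-1 + 2\right) + \frac{11}{2}\right) 16 = - 84 \left(1 + \frac{11}{2}\right) 16 = - 84 \cdot \frac{13}{2} \cdot 16 = \left(-84\right) 104 = -8736$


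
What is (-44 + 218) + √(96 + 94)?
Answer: 174 + √190 ≈ 187.78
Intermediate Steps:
(-44 + 218) + √(96 + 94) = 174 + √190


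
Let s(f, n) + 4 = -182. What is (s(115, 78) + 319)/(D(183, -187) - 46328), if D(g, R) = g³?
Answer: 133/6082159 ≈ 2.1867e-5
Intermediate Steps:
s(f, n) = -186 (s(f, n) = -4 - 182 = -186)
(s(115, 78) + 319)/(D(183, -187) - 46328) = (-186 + 319)/(183³ - 46328) = 133/(6128487 - 46328) = 133/6082159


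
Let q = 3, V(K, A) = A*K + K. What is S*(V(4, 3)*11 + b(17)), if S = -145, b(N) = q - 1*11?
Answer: -24360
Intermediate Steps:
V(K, A) = K + A*K
b(N) = -8 (b(N) = 3 - 1*11 = 3 - 11 = -8)
S*(V(4, 3)*11 + b(17)) = -145*((4*(1 + 3))*11 - 8) = -145*((4*4)*11 - 8) = -145*(16*11 - 8) = -145*(176 - 8) = -145*168 = -24360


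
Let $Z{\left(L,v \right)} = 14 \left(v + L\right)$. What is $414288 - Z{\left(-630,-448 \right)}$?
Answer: $429380$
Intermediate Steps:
$Z{\left(L,v \right)} = 14 L + 14 v$ ($Z{\left(L,v \right)} = 14 \left(L + v\right) = 14 L + 14 v$)
$414288 - Z{\left(-630,-448 \right)} = 414288 - \left(14 \left(-630\right) + 14 \left(-448\right)\right) = 414288 - \left(-8820 - 6272\right) = 414288 - -15092 = 414288 + 15092 = 429380$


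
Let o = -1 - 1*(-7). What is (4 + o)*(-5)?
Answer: -50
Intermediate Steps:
o = 6 (o = -1 + 7 = 6)
(4 + o)*(-5) = (4 + 6)*(-5) = 10*(-5) = -50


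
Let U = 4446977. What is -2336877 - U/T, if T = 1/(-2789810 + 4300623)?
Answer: -6718552999178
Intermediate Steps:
T = 1/1510813 ≈ 6.6190e-7
-2336877 - U/T = -2336877 - 4446977/1/1510813 = -2336877 - 4446977*1510813 = -2336877 - 1*6718550662301 = -2336877 - 6718550662301 = -6718552999178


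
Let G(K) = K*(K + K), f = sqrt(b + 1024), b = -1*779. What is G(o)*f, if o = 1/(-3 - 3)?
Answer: 7*sqrt(5)/18 ≈ 0.86958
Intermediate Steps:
b = -779
o = -1/6 (o = 1/(-6) = -1/6 ≈ -0.16667)
f = 7*sqrt(5) (f = sqrt(-779 + 1024) = sqrt(245) = 7*sqrt(5) ≈ 15.652)
G(K) = 2*K**2 (G(K) = K*(2*K) = 2*K**2)
G(o)*f = (2*(-1/6)**2)*(7*sqrt(5)) = (2*(1/36))*(7*sqrt(5)) = (7*sqrt(5))/18 = 7*sqrt(5)/18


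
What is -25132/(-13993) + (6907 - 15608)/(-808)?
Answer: 142059749/11306344 ≈ 12.565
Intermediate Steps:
-25132/(-13993) + (6907 - 15608)/(-808) = -25132*(-1/13993) - 8701*(-1/808) = 25132/13993 + 8701/808 = 142059749/11306344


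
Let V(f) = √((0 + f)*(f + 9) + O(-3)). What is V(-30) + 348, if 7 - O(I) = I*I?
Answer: 348 + 2*√157 ≈ 373.06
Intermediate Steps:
O(I) = 7 - I² (O(I) = 7 - I*I = 7 - I²)
V(f) = √(-2 + f*(9 + f)) (V(f) = √((0 + f)*(f + 9) + (7 - 1*(-3)²)) = √(f*(9 + f) + (7 - 1*9)) = √(f*(9 + f) + (7 - 9)) = √(f*(9 + f) - 2) = √(-2 + f*(9 + f)))
V(-30) + 348 = √(-2 + (-30)² + 9*(-30)) + 348 = √(-2 + 900 - 270) + 348 = √628 + 348 = 2*√157 + 348 = 348 + 2*√157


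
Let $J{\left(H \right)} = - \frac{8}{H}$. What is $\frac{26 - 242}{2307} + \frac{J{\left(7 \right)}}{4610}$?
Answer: $- \frac{1164796}{12407815} \approx -0.093876$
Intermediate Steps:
$\frac{26 - 242}{2307} + \frac{J{\left(7 \right)}}{4610} = \frac{26 - 242}{2307} + \frac{\left(-8\right) \frac{1}{7}}{4610} = \left(26 - 242\right) \frac{1}{2307} + \left(-8\right) \frac{1}{7} \cdot \frac{1}{4610} = \left(-216\right) \frac{1}{2307} - \frac{4}{16135} = - \frac{72}{769} - \frac{4}{16135} = - \frac{1164796}{12407815}$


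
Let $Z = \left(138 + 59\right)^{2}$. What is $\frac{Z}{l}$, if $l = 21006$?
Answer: $\frac{38809}{21006} \approx 1.8475$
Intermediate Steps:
$Z = 38809$ ($Z = 197^{2} = 38809$)
$\frac{Z}{l} = \frac{38809}{21006}$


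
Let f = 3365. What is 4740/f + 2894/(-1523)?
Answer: -503858/1024979 ≈ -0.49158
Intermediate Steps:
4740/f + 2894/(-1523) = 4740/3365 + 2894/(-1523) = 4740*(1/3365) + 2894*(-1/1523) = 948/673 - 2894/1523 = -503858/1024979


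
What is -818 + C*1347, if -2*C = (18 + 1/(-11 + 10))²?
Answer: -390919/2 ≈ -1.9546e+5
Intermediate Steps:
C = -289/2 (C = -(18 + 1/(-11 + 10))²/2 = -(18 + 1/(-1))²/2 = -(18 - 1)²/2 = -½*17² = -½*289 = -289/2 ≈ -144.50)
-818 + C*1347 = -818 - 289/2*1347 = -818 - 389283/2 = -390919/2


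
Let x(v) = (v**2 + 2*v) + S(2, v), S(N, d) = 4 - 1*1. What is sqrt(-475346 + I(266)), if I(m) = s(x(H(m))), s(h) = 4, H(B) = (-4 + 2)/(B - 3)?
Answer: I*sqrt(475342) ≈ 689.45*I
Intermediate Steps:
S(N, d) = 3 (S(N, d) = 4 - 1 = 3)
H(B) = -2/(-3 + B)
x(v) = 3 + v**2 + 2*v (x(v) = (v**2 + 2*v) + 3 = 3 + v**2 + 2*v)
I(m) = 4
sqrt(-475346 + I(266)) = sqrt(-475346 + 4) = sqrt(-475342) = I*sqrt(475342)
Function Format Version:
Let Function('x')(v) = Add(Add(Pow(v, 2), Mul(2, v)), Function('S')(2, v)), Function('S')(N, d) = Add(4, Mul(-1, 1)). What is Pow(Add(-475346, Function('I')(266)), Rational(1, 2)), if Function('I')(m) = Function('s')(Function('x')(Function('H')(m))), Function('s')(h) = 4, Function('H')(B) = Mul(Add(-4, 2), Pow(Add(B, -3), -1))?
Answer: Mul(I, Pow(475342, Rational(1, 2))) ≈ Mul(689.45, I)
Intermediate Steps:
Function('S')(N, d) = 3 (Function('S')(N, d) = Add(4, -1) = 3)
Function('H')(B) = Mul(-2, Pow(Add(-3, B), -1))
Function('x')(v) = Add(3, Pow(v, 2), Mul(2, v)) (Function('x')(v) = Add(Add(Pow(v, 2), Mul(2, v)), 3) = Add(3, Pow(v, 2), Mul(2, v)))
Function('I')(m) = 4
Pow(Add(-475346, Function('I')(266)), Rational(1, 2)) = Pow(Add(-475346, 4), Rational(1, 2)) = Pow(-475342, Rational(1, 2)) = Mul(I, Pow(475342, Rational(1, 2)))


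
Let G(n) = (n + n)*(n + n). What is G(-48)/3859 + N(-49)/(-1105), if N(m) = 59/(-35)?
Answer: 20979793/8779225 ≈ 2.3897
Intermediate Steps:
N(m) = -59/35 (N(m) = 59*(-1/35) = -59/35)
G(n) = 4*n² (G(n) = (2*n)*(2*n) = 4*n²)
G(-48)/3859 + N(-49)/(-1105) = (4*(-48)²)/3859 - 59/35/(-1105) = (4*2304)*(1/3859) - 59/35*(-1/1105) = 9216*(1/3859) + 59/38675 = 9216/3859 + 59/38675 = 20979793/8779225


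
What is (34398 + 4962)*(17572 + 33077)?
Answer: 1993544640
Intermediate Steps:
(34398 + 4962)*(17572 + 33077) = 39360*50649 = 1993544640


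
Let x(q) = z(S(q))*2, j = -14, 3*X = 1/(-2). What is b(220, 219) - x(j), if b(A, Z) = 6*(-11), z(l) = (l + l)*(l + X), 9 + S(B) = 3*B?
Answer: -10504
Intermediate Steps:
S(B) = -9 + 3*B
X = -1/6 (X = (1/(-2))/3 = (1*(-1/2))/3 = (1/3)*(-1/2) = -1/6 ≈ -0.16667)
z(l) = 2*l*(-1/6 + l) (z(l) = (l + l)*(l - 1/6) = (2*l)*(-1/6 + l) = 2*l*(-1/6 + l))
b(A, Z) = -66
x(q) = 2*(-55 + 18*q)*(-9 + 3*q)/3 (x(q) = ((-9 + 3*q)*(-1 + 6*(-9 + 3*q))/3)*2 = ((-9 + 3*q)*(-1 + (-54 + 18*q))/3)*2 = ((-9 + 3*q)*(-55 + 18*q)/3)*2 = ((-55 + 18*q)*(-9 + 3*q)/3)*2 = 2*(-55 + 18*q)*(-9 + 3*q)/3)
b(220, 219) - x(j) = -66 - 2*(-55 + 18*(-14))*(-3 - 14) = -66 - 2*(-55 - 252)*(-17) = -66 - 2*(-307)*(-17) = -66 - 1*10438 = -66 - 10438 = -10504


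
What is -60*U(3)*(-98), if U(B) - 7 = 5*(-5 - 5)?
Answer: -252840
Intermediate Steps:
U(B) = -43 (U(B) = 7 + 5*(-5 - 5) = 7 + 5*(-10) = 7 - 50 = -43)
-60*U(3)*(-98) = -60*(-43)*(-98) = 2580*(-98) = -252840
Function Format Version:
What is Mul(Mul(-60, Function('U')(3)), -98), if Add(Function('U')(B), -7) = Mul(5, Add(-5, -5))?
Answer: -252840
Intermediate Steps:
Function('U')(B) = -43 (Function('U')(B) = Add(7, Mul(5, Add(-5, -5))) = Add(7, Mul(5, -10)) = Add(7, -50) = -43)
Mul(Mul(-60, Function('U')(3)), -98) = Mul(Mul(-60, -43), -98) = Mul(2580, -98) = -252840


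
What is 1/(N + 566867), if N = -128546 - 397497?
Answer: 1/40824 ≈ 2.4495e-5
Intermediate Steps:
N = -526043
1/(N + 566867) = 1/(-526043 + 566867) = 1/40824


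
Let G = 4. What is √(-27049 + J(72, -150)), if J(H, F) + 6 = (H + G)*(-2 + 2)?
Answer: I*√27055 ≈ 164.48*I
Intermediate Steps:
J(H, F) = -6 (J(H, F) = -6 + (H + 4)*(-2 + 2) = -6 + (4 + H)*0 = -6 + 0 = -6)
√(-27049 + J(72, -150)) = √(-27049 - 6) = √(-27055) = I*√27055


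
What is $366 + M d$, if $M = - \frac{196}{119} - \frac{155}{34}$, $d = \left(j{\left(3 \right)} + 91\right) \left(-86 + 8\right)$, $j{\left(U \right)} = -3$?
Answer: $\frac{730374}{17} \approx 42963.0$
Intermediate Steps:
$d = -6864$ ($d = \left(-3 + 91\right) \left(-86 + 8\right) = 88 \left(-78\right) = -6864$)
$M = - \frac{211}{34}$ ($M = \left(-196\right) \frac{1}{119} - \frac{155}{34} = - \frac{28}{17} - \frac{155}{34} = - \frac{211}{34} \approx -6.2059$)
$366 + M d = 366 - - \frac{724152}{17} = 366 + \frac{724152}{17} = \frac{730374}{17}$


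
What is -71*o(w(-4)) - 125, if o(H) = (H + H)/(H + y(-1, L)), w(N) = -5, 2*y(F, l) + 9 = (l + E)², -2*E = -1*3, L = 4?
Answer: 11/9 ≈ 1.2222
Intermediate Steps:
E = 3/2 (E = -(-1)*3/2 = -½*(-3) = 3/2 ≈ 1.5000)
y(F, l) = -9/2 + (3/2 + l)²/2 (y(F, l) = -9/2 + (l + 3/2)²/2 = -9/2 + (3/2 + l)²/2)
o(H) = 2*H/(85/8 + H) (o(H) = (H + H)/(H + (-9/2 + (3 + 2*4)²/8)) = (2*H)/(H + (-9/2 + (3 + 8)²/8)) = (2*H)/(H + (-9/2 + (⅛)*11²)) = (2*H)/(H + (-9/2 + (⅛)*121)) = (2*H)/(H + (-9/2 + 121/8)) = (2*H)/(H + 85/8) = (2*H)/(85/8 + H) = 2*H/(85/8 + H))
-71*o(w(-4)) - 125 = -1136*(-5)/(85 + 8*(-5)) - 125 = -1136*(-5)/(85 - 40) - 125 = -1136*(-5)/45 - 125 = -71*(-16/9) - 125 = 1136/9 - 125 = 11/9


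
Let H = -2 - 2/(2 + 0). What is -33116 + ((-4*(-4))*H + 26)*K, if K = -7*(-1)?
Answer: -33270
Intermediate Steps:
K = 7
H = -3 (H = -2 - 2/2 = -2 - 2*1/2 = -2 - 1 = -3)
-33116 + ((-4*(-4))*H + 26)*K = -33116 + (-4*(-4)*(-3) + 26)*7 = -33116 + (16*(-3) + 26)*7 = -33116 + (-48 + 26)*7 = -33116 - 22*7 = -33116 - 154 = -33270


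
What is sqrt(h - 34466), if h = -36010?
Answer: 2*I*sqrt(17619) ≈ 265.47*I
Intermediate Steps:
sqrt(h - 34466) = sqrt(-36010 - 34466) = sqrt(-70476) = 2*I*sqrt(17619)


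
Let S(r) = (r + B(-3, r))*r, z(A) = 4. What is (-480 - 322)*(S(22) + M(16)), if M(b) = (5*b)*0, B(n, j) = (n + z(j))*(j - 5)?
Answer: -688116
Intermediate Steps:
B(n, j) = (-5 + j)*(4 + n) (B(n, j) = (n + 4)*(j - 5) = (4 + n)*(-5 + j) = (-5 + j)*(4 + n))
S(r) = r*(-5 + 2*r) (S(r) = (r + (-20 - 5*(-3) + 4*r + r*(-3)))*r = (r + (-20 + 15 + 4*r - 3*r))*r = (r + (-5 + r))*r = (-5 + 2*r)*r = r*(-5 + 2*r))
M(b) = 0
(-480 - 322)*(S(22) + M(16)) = (-480 - 322)*(22*(-5 + 2*22) + 0) = -802*(22*(-5 + 44) + 0) = -802*(22*39 + 0) = -802*(858 + 0) = -802*858 = -688116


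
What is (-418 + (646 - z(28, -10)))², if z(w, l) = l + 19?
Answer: 47961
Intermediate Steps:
z(w, l) = 19 + l
(-418 + (646 - z(28, -10)))² = (-418 + (646 - (19 - 10)))² = (-418 + (646 - 1*9))² = (-418 + (646 - 9))² = (-418 + 637)² = 219² = 47961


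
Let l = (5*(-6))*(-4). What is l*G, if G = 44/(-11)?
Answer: -480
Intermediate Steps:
l = 120 (l = -30*(-4) = 120)
G = -4 (G = 44*(-1/11) = -4)
l*G = 120*(-4) = -480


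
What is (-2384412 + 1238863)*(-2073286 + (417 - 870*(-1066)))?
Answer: 1312167956501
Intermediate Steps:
(-2384412 + 1238863)*(-2073286 + (417 - 870*(-1066))) = -1145549*(-2073286 + (417 + 927420)) = -1145549*(-2073286 + 927837) = -1145549*(-1145449) = 1312167956501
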